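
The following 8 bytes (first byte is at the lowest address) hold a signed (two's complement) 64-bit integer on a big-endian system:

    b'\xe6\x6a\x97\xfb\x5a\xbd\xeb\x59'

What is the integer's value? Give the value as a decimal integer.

Big-endian stores the most-significant byte at the lowest address.
The bytes are already most-significant first: 0xE66A97FB5ABDEB59.
Top bit is set, so as a signed 64-bit value this is 0xE66A97FB5ABDEB59 − 2^64 = -1843493991639815335.

-1843493991639815335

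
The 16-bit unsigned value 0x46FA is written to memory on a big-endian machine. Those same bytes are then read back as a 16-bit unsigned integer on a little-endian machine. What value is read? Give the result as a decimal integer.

64070

Stored big-endian, the bytes at ascending addresses are 46 FA.
Read back as little-endian, the first byte is least significant, giving 0xFA46.
0xFA46 = 64070.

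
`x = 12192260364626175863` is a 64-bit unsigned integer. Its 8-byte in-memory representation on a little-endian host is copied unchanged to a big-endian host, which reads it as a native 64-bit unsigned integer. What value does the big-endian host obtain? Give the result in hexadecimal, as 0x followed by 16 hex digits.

0x77279E4A349C33A9

12192260364626175863 in 64-bit hexadecimal is 0xA9339C344A9E2777.
Stored little-endian, the bytes at ascending addresses are 77 27 9E 4A 34 9C 33 A9.
Read back as big-endian, the last byte is least significant, giving 0x77279E4A349C33A9.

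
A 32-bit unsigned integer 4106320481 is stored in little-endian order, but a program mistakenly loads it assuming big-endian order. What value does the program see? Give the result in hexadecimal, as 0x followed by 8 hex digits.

4106320481 in 32-bit hexadecimal is 0xF4C17A61.
Stored little-endian, the bytes at ascending addresses are 61 7A C1 F4.
Read back as big-endian, the last byte is least significant, giving 0x617AC1F4.

0x617AC1F4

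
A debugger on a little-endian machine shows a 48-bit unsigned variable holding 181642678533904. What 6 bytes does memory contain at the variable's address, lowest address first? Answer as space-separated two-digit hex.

10 7F 54 FB 33 A5

181642678533904 in hexadecimal, padded to 48 bits, is 0xA533FB547F10.
Split into bytes (most-significant first): A5 33 FB 54 7F 10.
Little-endian: lowest address holds the least-significant byte.
So at ascending addresses the bytes are 10 7F 54 FB 33 A5.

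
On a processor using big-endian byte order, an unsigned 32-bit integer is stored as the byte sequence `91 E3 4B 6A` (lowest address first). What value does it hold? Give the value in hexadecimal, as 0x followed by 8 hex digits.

Big-endian: lowest address holds the most-significant byte.
The bytes are already most-significant first: 0x91E34B6A.

0x91E34B6A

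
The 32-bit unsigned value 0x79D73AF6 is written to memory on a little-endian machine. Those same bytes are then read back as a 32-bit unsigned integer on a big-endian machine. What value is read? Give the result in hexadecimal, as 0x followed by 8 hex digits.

Stored little-endian, the bytes at ascending addresses are F6 3A D7 79.
Read back as big-endian, the last byte is least significant, giving 0xF63AD779.

0xF63AD779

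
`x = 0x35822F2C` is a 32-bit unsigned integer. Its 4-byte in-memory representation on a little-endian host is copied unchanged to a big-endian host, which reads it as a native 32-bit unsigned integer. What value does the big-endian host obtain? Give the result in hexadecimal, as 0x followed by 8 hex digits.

Stored little-endian, the bytes at ascending addresses are 2C 2F 82 35.
Read back as big-endian, the last byte is least significant, giving 0x2C2F8235.

0x2C2F8235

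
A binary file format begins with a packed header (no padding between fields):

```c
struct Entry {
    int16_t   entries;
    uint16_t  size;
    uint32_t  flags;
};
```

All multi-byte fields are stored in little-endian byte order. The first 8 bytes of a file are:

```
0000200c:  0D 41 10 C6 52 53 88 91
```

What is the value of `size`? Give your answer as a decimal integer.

50704

`size` follows `entries` (2 bytes), so it starts at byte offset 2 and occupies 2 bytes.
Bytes at offsets 2..3: 10 C6.
Little-endian stores the least-significant byte at the lowest address.
Reassemble most-significant byte first: C6 10 → 0xC610.
0xC610 = 50704.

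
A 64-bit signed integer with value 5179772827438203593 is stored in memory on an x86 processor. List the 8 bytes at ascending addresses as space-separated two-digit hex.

5179772827438203593 in hexadecimal, padded to 64 bits, is 0x47E23FF164ACC2C9.
Split into bytes (most-significant first): 47 E2 3F F1 64 AC C2 C9.
In little-endian order the low byte comes first in memory.
So at ascending addresses the bytes are C9 C2 AC 64 F1 3F E2 47.

C9 C2 AC 64 F1 3F E2 47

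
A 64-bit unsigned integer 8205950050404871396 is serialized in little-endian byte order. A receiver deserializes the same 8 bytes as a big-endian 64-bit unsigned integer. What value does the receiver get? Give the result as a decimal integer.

16441792343220478321

8205950050404871396 in 64-bit hexadecimal is 0x71E1641806FB2CE4.
Stored little-endian, the bytes at ascending addresses are E4 2C FB 06 18 64 E1 71.
Read back as big-endian, the last byte is least significant, giving 0xE42CFB061864E171.
0xE42CFB061864E171 = 16441792343220478321.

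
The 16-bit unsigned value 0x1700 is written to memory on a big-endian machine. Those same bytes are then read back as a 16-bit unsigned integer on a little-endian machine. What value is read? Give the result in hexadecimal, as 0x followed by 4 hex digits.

0x0017

Stored big-endian, the bytes at ascending addresses are 17 00.
Read back as little-endian, the first byte is least significant, giving 0x0017.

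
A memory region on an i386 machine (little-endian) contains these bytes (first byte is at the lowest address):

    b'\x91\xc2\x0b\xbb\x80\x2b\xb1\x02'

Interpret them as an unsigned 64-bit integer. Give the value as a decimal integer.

193984090847560337

Little-endian stores the least-significant byte at the lowest address.
Reassemble most-significant byte first: 02 B1 2B 80 BB 0B C2 91 → 0x02B12B80BB0BC291.
0x02B12B80BB0BC291 = 193984090847560337.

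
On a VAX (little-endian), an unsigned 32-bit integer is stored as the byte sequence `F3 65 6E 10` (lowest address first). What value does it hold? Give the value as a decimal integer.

275670515

Little-endian: lowest address holds the least-significant byte.
Reassemble most-significant byte first: 10 6E 65 F3 → 0x106E65F3.
0x106E65F3 = 275670515.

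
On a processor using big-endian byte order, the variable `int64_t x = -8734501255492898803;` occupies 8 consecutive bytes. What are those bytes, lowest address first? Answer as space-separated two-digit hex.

Two's complement of -8734501255492898803 in 64 bits: 8734501255492898803 = 0x79372E9D4FDB8FF3; invert → 0x86C8D162B024700C; add 1 → 0x86C8D162B024700D.
Split into bytes (most-significant first): 86 C8 D1 62 B0 24 70 0D.
In big-endian order the high byte comes first in memory.
So the memory order matches the most-significant-first order: 86 C8 D1 62 B0 24 70 0D.

86 C8 D1 62 B0 24 70 0D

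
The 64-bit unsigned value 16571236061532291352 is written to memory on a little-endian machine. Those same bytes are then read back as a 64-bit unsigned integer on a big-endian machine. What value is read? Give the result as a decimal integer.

1765910611891058917

16571236061532291352 in 64-bit hexadecimal is 0xE5F8DB6658C68118.
Stored little-endian, the bytes at ascending addresses are 18 81 C6 58 66 DB F8 E5.
Read back as big-endian, the last byte is least significant, giving 0x1881C65866DBF8E5.
0x1881C65866DBF8E5 = 1765910611891058917.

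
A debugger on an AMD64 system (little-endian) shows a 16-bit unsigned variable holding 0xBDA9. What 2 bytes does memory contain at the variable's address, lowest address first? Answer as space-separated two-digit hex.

A9 BD

Split into bytes (most-significant first): BD A9.
In little-endian order the low byte comes first in memory.
So at ascending addresses the bytes are A9 BD.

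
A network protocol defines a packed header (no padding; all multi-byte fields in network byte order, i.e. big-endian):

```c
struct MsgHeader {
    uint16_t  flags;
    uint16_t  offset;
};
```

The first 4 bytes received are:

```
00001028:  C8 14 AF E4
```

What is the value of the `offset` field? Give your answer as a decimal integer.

45028

`offset` follows `flags` (2 bytes), so it starts at byte offset 2 and occupies 2 bytes.
Bytes at offsets 2..3: AF E4.
In big-endian order the high byte comes first in memory.
The bytes are already most-significant first: 0xAFE4.
0xAFE4 = 45028.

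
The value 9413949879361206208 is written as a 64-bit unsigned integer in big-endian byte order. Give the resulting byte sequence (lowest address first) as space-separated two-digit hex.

9413949879361206208 in hexadecimal, padded to 64 bits, is 0x82A51189BCA7F7C0.
Split into bytes (most-significant first): 82 A5 11 89 BC A7 F7 C0.
Big-endian: lowest address holds the most-significant byte.
So the memory order matches the most-significant-first order: 82 A5 11 89 BC A7 F7 C0.

82 A5 11 89 BC A7 F7 C0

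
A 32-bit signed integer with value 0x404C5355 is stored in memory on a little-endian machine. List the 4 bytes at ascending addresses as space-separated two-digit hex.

55 53 4C 40

Split into bytes (most-significant first): 40 4C 53 55.
In little-endian order the low byte comes first in memory.
So at ascending addresses the bytes are 55 53 4C 40.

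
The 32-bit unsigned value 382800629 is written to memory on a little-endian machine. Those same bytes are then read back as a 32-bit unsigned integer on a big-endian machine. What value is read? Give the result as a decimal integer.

4111651094

382800629 in 32-bit hexadecimal is 0x16D112F5.
Stored little-endian, the bytes at ascending addresses are F5 12 D1 16.
Read back as big-endian, the last byte is least significant, giving 0xF512D116.
0xF512D116 = 4111651094.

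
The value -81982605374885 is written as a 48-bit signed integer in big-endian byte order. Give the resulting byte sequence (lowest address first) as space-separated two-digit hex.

Two's complement of -81982605374885 in 48 bits: 81982605374885 = 0x4A90101235A5; invert → 0xB56FEFEDCA5A; add 1 → 0xB56FEFEDCA5B.
Split into bytes (most-significant first): B5 6F EF ED CA 5B.
Big-endian stores the most-significant byte at the lowest address.
So the memory order matches the most-significant-first order: B5 6F EF ED CA 5B.

B5 6F EF ED CA 5B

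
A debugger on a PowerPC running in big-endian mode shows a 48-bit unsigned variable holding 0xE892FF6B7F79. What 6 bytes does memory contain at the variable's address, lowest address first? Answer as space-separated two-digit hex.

E8 92 FF 6B 7F 79

Split into bytes (most-significant first): E8 92 FF 6B 7F 79.
In big-endian order the high byte comes first in memory.
So the memory order matches the most-significant-first order: E8 92 FF 6B 7F 79.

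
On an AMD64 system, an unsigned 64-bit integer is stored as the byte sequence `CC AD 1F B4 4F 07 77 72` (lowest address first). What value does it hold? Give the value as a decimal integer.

Little-endian: lowest address holds the least-significant byte.
Reassemble most-significant byte first: 72 77 07 4F B4 1F AD CC → 0x7277074FB41FADCC.
0x7277074FB41FADCC = 8248069281458138572.

8248069281458138572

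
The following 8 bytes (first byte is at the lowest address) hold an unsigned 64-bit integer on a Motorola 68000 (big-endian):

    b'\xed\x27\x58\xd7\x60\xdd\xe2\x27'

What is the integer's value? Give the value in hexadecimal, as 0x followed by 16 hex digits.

In big-endian order the high byte comes first in memory.
The bytes are already most-significant first: 0xED2758D760DDE227.

0xED2758D760DDE227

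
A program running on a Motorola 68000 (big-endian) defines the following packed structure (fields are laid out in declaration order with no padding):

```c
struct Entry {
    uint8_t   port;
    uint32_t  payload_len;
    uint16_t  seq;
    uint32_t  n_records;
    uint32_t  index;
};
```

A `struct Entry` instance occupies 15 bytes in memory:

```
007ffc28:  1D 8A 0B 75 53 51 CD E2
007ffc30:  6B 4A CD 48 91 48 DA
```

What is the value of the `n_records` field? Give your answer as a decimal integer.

`n_records` follows `port` (1 B), `payload_len` (4 B), `seq` (2 B), so it starts at offset 1 + 4 + 2 = 7 and occupies 4 bytes.
Bytes at offsets 7..10: E2 6B 4A CD.
Big-endian stores the most-significant byte at the lowest address.
The bytes are already most-significant first: 0xE26B4ACD.
0xE26B4ACD = 3798682317.

3798682317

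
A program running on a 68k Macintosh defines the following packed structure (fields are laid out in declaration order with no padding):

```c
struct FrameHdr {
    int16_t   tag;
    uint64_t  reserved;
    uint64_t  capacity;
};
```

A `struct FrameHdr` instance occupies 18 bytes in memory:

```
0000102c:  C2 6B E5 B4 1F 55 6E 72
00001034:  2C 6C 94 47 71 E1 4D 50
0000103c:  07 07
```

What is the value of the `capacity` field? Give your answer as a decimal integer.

10684633853438461703

`capacity` follows `tag` (2 B), `reserved` (8 B), so it starts at offset 2 + 8 = 10 and occupies 8 bytes.
Bytes at offsets 10..17: 94 47 71 E1 4D 50 07 07.
Big-endian: lowest address holds the most-significant byte.
The bytes are already most-significant first: 0x944771E14D500707.
0x944771E14D500707 = 10684633853438461703.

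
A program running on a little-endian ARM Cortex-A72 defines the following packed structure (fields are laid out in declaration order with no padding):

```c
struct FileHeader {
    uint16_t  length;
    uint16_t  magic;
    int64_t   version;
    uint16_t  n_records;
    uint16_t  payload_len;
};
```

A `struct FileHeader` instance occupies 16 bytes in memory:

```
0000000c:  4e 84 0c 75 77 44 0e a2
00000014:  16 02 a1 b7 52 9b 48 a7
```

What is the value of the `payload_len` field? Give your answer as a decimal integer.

42824

`payload_len` follows `length` (2 B), `magic` (2 B), `version` (8 B), `n_records` (2 B), so it starts at offset 2 + 2 + 8 + 2 = 14 and occupies 2 bytes.
Bytes at offsets 14..15: 48 A7.
Little-endian stores the least-significant byte at the lowest address.
Reassemble most-significant byte first: A7 48 → 0xA748.
0xA748 = 42824.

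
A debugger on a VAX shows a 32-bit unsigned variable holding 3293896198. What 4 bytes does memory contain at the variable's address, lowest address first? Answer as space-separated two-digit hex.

06 DE 54 C4

3293896198 in hexadecimal, padded to 32 bits, is 0xC454DE06.
Split into bytes (most-significant first): C4 54 DE 06.
Little-endian: lowest address holds the least-significant byte.
So at ascending addresses the bytes are 06 DE 54 C4.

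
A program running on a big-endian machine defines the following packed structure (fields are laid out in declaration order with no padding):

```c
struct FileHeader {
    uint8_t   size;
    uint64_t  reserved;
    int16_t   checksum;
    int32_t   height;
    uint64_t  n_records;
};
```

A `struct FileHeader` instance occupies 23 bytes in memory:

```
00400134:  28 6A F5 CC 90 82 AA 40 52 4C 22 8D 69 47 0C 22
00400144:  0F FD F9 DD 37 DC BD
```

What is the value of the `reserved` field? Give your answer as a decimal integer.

7707291258354024530

`reserved` follows `size` (1 byte), so it starts at byte offset 1 and occupies 8 bytes.
Bytes at offsets 1..8: 6A F5 CC 90 82 AA 40 52.
In big-endian order the high byte comes first in memory.
The bytes are already most-significant first: 0x6AF5CC9082AA4052.
0x6AF5CC9082AA4052 = 7707291258354024530.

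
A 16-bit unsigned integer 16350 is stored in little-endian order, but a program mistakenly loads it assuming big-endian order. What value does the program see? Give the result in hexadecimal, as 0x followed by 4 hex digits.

0xDE3F

16350 in 16-bit hexadecimal is 0x3FDE.
Stored little-endian, the bytes at ascending addresses are DE 3F.
Read back as big-endian, the last byte is least significant, giving 0xDE3F.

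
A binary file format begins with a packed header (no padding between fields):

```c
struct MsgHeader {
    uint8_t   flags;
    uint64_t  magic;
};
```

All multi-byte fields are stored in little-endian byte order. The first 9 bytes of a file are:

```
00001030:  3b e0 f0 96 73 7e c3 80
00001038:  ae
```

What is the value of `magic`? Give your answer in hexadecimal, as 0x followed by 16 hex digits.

`magic` follows `flags` (1 byte), so it starts at byte offset 1 and occupies 8 bytes.
Bytes at offsets 1..8: E0 F0 96 73 7E C3 80 AE.
Little-endian: lowest address holds the least-significant byte.
Reassemble most-significant byte first: AE 80 C3 7E 73 96 F0 E0 → 0xAE80C37E7396F0E0.

0xAE80C37E7396F0E0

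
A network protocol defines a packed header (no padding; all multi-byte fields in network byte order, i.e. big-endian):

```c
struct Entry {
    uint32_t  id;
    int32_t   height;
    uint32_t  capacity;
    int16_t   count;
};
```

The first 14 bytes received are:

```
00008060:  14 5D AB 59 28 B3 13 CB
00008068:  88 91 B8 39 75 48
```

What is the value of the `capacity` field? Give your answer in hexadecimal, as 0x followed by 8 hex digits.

`capacity` follows `id` (4 B), `height` (4 B), so it starts at offset 4 + 4 = 8 and occupies 4 bytes.
Bytes at offsets 8..11: 88 91 B8 39.
Big-endian stores the most-significant byte at the lowest address.
The bytes are already most-significant first: 0x8891B839.

0x8891B839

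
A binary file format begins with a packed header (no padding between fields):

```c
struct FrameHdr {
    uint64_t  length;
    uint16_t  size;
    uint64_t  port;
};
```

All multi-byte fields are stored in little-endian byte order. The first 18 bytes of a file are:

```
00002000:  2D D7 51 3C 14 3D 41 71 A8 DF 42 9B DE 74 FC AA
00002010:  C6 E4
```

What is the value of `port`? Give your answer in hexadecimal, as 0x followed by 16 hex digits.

`port` follows `length` (8 B), `size` (2 B), so it starts at offset 8 + 2 = 10 and occupies 8 bytes.
Bytes at offsets 10..17: 42 9B DE 74 FC AA C6 E4.
Little-endian: lowest address holds the least-significant byte.
Reassemble most-significant byte first: E4 C6 AA FC 74 DE 9B 42 → 0xE4C6AAFC74DE9B42.

0xE4C6AAFC74DE9B42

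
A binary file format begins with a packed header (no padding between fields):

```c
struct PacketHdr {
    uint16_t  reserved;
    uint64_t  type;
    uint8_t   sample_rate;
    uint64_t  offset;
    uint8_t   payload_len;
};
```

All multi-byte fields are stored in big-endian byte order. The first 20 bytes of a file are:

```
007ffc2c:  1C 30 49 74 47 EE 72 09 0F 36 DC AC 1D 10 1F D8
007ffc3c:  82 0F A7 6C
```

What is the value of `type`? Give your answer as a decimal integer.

`type` follows `reserved` (2 bytes), so it starts at byte offset 2 and occupies 8 bytes.
Bytes at offsets 2..9: 49 74 47 EE 72 09 0F 36.
In big-endian order the high byte comes first in memory.
The bytes are already most-significant first: 0x497447EE72090F36.
0x497447EE72090F36 = 5292934551508160310.

5292934551508160310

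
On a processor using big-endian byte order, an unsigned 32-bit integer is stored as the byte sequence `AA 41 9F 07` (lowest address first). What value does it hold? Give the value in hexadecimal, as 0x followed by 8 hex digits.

Big-endian: lowest address holds the most-significant byte.
The bytes are already most-significant first: 0xAA419F07.

0xAA419F07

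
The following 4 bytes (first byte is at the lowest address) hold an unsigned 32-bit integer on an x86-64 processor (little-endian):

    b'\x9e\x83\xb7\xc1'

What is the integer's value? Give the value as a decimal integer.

3250029470

Little-endian: lowest address holds the least-significant byte.
Reassemble most-significant byte first: C1 B7 83 9E → 0xC1B7839E.
0xC1B7839E = 3250029470.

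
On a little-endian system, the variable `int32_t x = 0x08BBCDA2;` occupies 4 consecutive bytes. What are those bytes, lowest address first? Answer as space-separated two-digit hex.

A2 CD BB 08

Split into bytes (most-significant first): 08 BB CD A2.
Little-endian: lowest address holds the least-significant byte.
So at ascending addresses the bytes are A2 CD BB 08.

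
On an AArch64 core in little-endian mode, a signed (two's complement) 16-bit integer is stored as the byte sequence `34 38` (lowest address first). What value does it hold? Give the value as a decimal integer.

14388

Little-endian stores the least-significant byte at the lowest address.
Reassemble most-significant byte first: 38 34 → 0x3834.
0x3834 = 14388.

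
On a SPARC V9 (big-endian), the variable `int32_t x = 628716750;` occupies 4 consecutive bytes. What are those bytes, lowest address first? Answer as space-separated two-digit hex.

628716750 in hexadecimal, padded to 32 bits, is 0x257974CE.
Split into bytes (most-significant first): 25 79 74 CE.
Big-endian: lowest address holds the most-significant byte.
So the memory order matches the most-significant-first order: 25 79 74 CE.

25 79 74 CE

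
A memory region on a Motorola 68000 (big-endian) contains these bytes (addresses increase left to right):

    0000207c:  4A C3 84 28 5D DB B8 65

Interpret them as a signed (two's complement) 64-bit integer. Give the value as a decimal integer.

5387294888173484133

Big-endian: lowest address holds the most-significant byte.
The bytes are already most-significant first: 0x4AC384285DDBB865.
0x4AC384285DDBB865 = 5387294888173484133.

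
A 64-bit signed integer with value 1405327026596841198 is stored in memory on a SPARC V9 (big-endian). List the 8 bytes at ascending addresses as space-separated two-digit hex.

13 80 B9 7C 25 8F 86 EE

1405327026596841198 in hexadecimal, padded to 64 bits, is 0x1380B97C258F86EE.
Split into bytes (most-significant first): 13 80 B9 7C 25 8F 86 EE.
Big-endian: lowest address holds the most-significant byte.
So the memory order matches the most-significant-first order: 13 80 B9 7C 25 8F 86 EE.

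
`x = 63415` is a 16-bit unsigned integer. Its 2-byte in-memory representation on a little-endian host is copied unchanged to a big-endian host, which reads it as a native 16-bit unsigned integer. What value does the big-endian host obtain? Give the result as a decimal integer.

63415 in 16-bit hexadecimal is 0xF7B7.
Stored little-endian, the bytes at ascending addresses are B7 F7.
Read back as big-endian, the last byte is least significant, giving 0xB7F7.
0xB7F7 = 47095.

47095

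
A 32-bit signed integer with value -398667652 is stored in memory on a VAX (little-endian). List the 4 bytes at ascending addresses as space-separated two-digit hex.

7C D0 3C E8

Two's complement of -398667652 in 32 bits: 398667652 = 0x17C32F84; invert → 0xE83CD07B; add 1 → 0xE83CD07C.
Split into bytes (most-significant first): E8 3C D0 7C.
In little-endian order the low byte comes first in memory.
So at ascending addresses the bytes are 7C D0 3C E8.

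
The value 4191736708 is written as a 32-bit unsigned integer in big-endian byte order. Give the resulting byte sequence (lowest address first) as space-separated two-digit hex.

F9 D8 D3 84

4191736708 in hexadecimal, padded to 32 bits, is 0xF9D8D384.
Split into bytes (most-significant first): F9 D8 D3 84.
Big-endian stores the most-significant byte at the lowest address.
So the memory order matches the most-significant-first order: F9 D8 D3 84.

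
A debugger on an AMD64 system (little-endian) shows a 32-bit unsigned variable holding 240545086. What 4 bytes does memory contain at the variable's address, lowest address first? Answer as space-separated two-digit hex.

240545086 in hexadecimal, padded to 32 bits, is 0x0E566D3E.
Split into bytes (most-significant first): 0E 56 6D 3E.
Little-endian stores the least-significant byte at the lowest address.
So at ascending addresses the bytes are 3E 6D 56 0E.

3E 6D 56 0E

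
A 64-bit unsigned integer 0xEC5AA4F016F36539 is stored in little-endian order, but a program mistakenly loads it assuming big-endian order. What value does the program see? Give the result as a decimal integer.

Stored little-endian, the bytes at ascending addresses are 39 65 F3 16 F0 A4 5A EC.
Read back as big-endian, the last byte is least significant, giving 0x3965F316F0A45AEC.
0x3965F316F0A45AEC = 4135979112661801708.

4135979112661801708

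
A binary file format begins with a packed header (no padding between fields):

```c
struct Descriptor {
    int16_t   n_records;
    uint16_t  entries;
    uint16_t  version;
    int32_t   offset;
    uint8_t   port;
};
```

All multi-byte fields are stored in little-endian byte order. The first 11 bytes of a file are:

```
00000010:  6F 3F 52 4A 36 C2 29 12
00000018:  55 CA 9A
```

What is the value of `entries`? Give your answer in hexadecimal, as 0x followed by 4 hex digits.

0x4A52

`entries` follows `n_records` (2 bytes), so it starts at byte offset 2 and occupies 2 bytes.
Bytes at offsets 2..3: 52 4A.
Little-endian stores the least-significant byte at the lowest address.
Reassemble most-significant byte first: 4A 52 → 0x4A52.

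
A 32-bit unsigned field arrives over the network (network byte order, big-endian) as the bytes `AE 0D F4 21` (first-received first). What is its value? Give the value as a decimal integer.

In big-endian order the high byte comes first in memory.
The bytes are already most-significant first: 0xAE0DF421.
0xAE0DF421 = 2920150049.

2920150049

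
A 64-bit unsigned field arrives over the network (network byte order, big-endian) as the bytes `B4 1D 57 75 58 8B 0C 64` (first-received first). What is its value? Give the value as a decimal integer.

Big-endian stores the most-significant byte at the lowest address.
The bytes are already most-significant first: 0xB41D5775588B0C64.
0xB41D5775588B0C64 = 12978625862659935332.

12978625862659935332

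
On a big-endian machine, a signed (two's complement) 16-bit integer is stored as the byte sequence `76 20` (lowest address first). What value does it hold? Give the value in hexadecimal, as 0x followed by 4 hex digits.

0x7620

Big-endian stores the most-significant byte at the lowest address.
The bytes are already most-significant first: 0x7620.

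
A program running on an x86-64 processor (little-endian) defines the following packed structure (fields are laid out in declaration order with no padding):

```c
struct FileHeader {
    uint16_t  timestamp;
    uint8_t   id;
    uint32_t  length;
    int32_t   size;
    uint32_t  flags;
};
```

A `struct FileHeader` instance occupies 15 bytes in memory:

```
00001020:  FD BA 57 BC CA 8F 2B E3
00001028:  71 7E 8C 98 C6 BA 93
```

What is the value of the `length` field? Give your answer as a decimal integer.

730843836

`length` follows `timestamp` (2 B), `id` (1 B), so it starts at offset 2 + 1 = 3 and occupies 4 bytes.
Bytes at offsets 3..6: BC CA 8F 2B.
In little-endian order the low byte comes first in memory.
Reassemble most-significant byte first: 2B 8F CA BC → 0x2B8FCABC.
0x2B8FCABC = 730843836.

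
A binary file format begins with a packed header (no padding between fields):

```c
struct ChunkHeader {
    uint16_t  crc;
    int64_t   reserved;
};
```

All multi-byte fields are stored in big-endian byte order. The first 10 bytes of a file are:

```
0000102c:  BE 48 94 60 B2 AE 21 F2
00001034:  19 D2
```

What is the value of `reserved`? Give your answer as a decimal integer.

-7755002097368426030

`reserved` follows `crc` (2 bytes), so it starts at byte offset 2 and occupies 8 bytes.
Bytes at offsets 2..9: 94 60 B2 AE 21 F2 19 D2.
Big-endian: lowest address holds the most-significant byte.
The bytes are already most-significant first: 0x9460B2AE21F219D2.
Top bit is set, so as a signed 64-bit value this is 0x9460B2AE21F219D2 − 2^64 = -7755002097368426030.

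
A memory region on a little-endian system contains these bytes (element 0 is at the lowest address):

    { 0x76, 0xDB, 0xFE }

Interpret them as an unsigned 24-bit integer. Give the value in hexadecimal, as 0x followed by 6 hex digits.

Little-endian: lowest address holds the least-significant byte.
Reassemble most-significant byte first: FE DB 76 → 0xFEDB76.

0xFEDB76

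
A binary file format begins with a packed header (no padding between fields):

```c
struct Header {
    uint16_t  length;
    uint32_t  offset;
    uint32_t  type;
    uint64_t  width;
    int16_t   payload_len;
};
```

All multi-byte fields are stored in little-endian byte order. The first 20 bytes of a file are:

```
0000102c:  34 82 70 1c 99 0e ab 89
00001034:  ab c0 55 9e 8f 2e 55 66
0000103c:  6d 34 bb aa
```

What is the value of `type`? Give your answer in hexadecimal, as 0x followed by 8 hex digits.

`type` follows `length` (2 B), `offset` (4 B), so it starts at offset 2 + 4 = 6 and occupies 4 bytes.
Bytes at offsets 6..9: AB 89 AB C0.
In little-endian order the low byte comes first in memory.
Reassemble most-significant byte first: C0 AB 89 AB → 0xC0AB89AB.

0xC0AB89AB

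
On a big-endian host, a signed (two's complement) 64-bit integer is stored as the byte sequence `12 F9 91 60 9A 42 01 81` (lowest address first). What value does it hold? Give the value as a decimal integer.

Big-endian stores the most-significant byte at the lowest address.
The bytes are already most-significant first: 0x12F991609A420181.
0x12F991609A420181 = 1367283805974561153.

1367283805974561153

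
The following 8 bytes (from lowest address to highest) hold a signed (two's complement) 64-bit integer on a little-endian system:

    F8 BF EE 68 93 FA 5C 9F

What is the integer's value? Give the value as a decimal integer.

-6963415412794015752

Little-endian stores the least-significant byte at the lowest address.
Reassemble most-significant byte first: 9F 5C FA 93 68 EE BF F8 → 0x9F5CFA9368EEBFF8.
Top bit is set, so as a signed 64-bit value this is 0x9F5CFA9368EEBFF8 − 2^64 = -6963415412794015752.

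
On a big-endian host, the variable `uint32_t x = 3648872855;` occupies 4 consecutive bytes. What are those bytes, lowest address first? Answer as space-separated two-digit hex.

D9 7D 61 97

3648872855 in hexadecimal, padded to 32 bits, is 0xD97D6197.
Split into bytes (most-significant first): D9 7D 61 97.
Big-endian stores the most-significant byte at the lowest address.
So the memory order matches the most-significant-first order: D9 7D 61 97.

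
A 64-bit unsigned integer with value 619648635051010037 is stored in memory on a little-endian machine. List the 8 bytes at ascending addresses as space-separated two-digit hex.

F5 67 C5 89 26 6F 99 08

619648635051010037 in hexadecimal, padded to 64 bits, is 0x08996F2689C567F5.
Split into bytes (most-significant first): 08 99 6F 26 89 C5 67 F5.
Little-endian stores the least-significant byte at the lowest address.
So at ascending addresses the bytes are F5 67 C5 89 26 6F 99 08.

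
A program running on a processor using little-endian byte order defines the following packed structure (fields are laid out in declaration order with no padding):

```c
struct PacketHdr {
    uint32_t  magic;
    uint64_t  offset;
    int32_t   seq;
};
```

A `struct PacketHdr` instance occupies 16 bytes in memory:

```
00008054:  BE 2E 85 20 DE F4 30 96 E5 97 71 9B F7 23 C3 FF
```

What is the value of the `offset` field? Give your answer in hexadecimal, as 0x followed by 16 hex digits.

0x9B7197E59630F4DE

`offset` follows `magic` (4 bytes), so it starts at byte offset 4 and occupies 8 bytes.
Bytes at offsets 4..11: DE F4 30 96 E5 97 71 9B.
In little-endian order the low byte comes first in memory.
Reassemble most-significant byte first: 9B 71 97 E5 96 30 F4 DE → 0x9B7197E59630F4DE.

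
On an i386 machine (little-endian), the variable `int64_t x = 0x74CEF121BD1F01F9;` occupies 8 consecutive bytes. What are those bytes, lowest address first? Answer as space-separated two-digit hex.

F9 01 1F BD 21 F1 CE 74

Split into bytes (most-significant first): 74 CE F1 21 BD 1F 01 F9.
Little-endian stores the least-significant byte at the lowest address.
So at ascending addresses the bytes are F9 01 1F BD 21 F1 CE 74.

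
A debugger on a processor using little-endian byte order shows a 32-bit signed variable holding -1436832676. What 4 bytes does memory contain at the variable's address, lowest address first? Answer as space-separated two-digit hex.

5C AC 5B AA

Two's complement of -1436832676 in 32 bits: 1436832676 = 0x55A453A4; invert → 0xAA5BAC5B; add 1 → 0xAA5BAC5C.
Split into bytes (most-significant first): AA 5B AC 5C.
Little-endian stores the least-significant byte at the lowest address.
So at ascending addresses the bytes are 5C AC 5B AA.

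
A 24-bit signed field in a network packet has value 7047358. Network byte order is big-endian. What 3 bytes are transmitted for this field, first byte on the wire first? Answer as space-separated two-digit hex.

6B 88 BE

7047358 in hexadecimal, padded to 24 bits, is 0x6B88BE.
Split into bytes (most-significant first): 6B 88 BE.
Big-endian: lowest address holds the most-significant byte.
So the memory order matches the most-significant-first order: 6B 88 BE.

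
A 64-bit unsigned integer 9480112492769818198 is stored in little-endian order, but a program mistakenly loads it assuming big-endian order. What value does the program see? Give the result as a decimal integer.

9480112492769818198 in 64-bit hexadecimal is 0x839020159A49B656.
Stored little-endian, the bytes at ascending addresses are 56 B6 49 9A 15 20 90 83.
Read back as big-endian, the last byte is least significant, giving 0x56B6499A15209083.
0x56B6499A15209083 = 6248262459151388803.

6248262459151388803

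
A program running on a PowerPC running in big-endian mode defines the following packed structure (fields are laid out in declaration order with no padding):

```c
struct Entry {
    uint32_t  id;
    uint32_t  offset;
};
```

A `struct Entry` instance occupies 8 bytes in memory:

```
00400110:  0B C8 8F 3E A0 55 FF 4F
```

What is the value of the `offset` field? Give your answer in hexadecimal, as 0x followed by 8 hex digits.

0xA055FF4F

`offset` follows `id` (4 bytes), so it starts at byte offset 4 and occupies 4 bytes.
Bytes at offsets 4..7: A0 55 FF 4F.
Big-endian stores the most-significant byte at the lowest address.
The bytes are already most-significant first: 0xA055FF4F.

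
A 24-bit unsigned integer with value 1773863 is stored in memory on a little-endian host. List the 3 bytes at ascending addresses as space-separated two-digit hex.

1773863 in hexadecimal, padded to 24 bits, is 0x1B1127.
Split into bytes (most-significant first): 1B 11 27.
Little-endian: lowest address holds the least-significant byte.
So at ascending addresses the bytes are 27 11 1B.

27 11 1B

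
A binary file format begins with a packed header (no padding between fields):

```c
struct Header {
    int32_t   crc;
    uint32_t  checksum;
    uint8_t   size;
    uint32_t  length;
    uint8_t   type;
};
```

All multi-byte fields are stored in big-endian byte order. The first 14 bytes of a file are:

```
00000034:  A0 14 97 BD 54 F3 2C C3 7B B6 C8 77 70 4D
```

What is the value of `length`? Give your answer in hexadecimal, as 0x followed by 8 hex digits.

`length` follows `crc` (4 B), `checksum` (4 B), `size` (1 B), so it starts at offset 4 + 4 + 1 = 9 and occupies 4 bytes.
Bytes at offsets 9..12: B6 C8 77 70.
In big-endian order the high byte comes first in memory.
The bytes are already most-significant first: 0xB6C87770.

0xB6C87770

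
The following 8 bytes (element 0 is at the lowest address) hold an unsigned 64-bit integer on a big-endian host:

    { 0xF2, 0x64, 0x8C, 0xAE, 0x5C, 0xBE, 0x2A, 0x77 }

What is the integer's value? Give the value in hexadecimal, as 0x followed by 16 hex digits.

0xF2648CAE5CBE2A77

Big-endian: lowest address holds the most-significant byte.
The bytes are already most-significant first: 0xF2648CAE5CBE2A77.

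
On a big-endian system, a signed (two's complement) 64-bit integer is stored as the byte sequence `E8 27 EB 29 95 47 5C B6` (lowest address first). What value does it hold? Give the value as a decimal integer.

-1718146168987886410

Big-endian stores the most-significant byte at the lowest address.
The bytes are already most-significant first: 0xE827EB2995475CB6.
Top bit is set, so as a signed 64-bit value this is 0xE827EB2995475CB6 − 2^64 = -1718146168987886410.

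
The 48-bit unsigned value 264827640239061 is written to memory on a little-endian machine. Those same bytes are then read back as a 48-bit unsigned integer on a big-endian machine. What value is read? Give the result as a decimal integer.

264827640239061 in 48-bit hexadecimal is 0xF0DBFD6C53D5.
Stored little-endian, the bytes at ascending addresses are D5 53 6C FD DB F0.
Read back as big-endian, the last byte is least significant, giving 0xD5536CFDDBF0.
0xD5536CFDDBF0 = 234554287578096.

234554287578096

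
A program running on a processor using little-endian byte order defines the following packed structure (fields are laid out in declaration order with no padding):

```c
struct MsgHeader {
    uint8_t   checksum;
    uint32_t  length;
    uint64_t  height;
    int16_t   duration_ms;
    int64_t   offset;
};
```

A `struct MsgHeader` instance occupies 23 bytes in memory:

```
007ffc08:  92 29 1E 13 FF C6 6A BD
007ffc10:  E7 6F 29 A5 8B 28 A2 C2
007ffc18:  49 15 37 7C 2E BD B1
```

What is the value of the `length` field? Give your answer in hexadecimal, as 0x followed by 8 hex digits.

0xFF131E29

`length` follows `checksum` (1 byte), so it starts at byte offset 1 and occupies 4 bytes.
Bytes at offsets 1..4: 29 1E 13 FF.
In little-endian order the low byte comes first in memory.
Reassemble most-significant byte first: FF 13 1E 29 → 0xFF131E29.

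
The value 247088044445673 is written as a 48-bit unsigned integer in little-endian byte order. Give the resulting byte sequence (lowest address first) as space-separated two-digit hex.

E9 0F 1E AB B9 E0

247088044445673 in hexadecimal, padded to 48 bits, is 0xE0B9AB1E0FE9.
Split into bytes (most-significant first): E0 B9 AB 1E 0F E9.
In little-endian order the low byte comes first in memory.
So at ascending addresses the bytes are E9 0F 1E AB B9 E0.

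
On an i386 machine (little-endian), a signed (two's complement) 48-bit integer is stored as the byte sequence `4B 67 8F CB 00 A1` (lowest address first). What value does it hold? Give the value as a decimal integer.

-104450189465781

Little-endian: lowest address holds the least-significant byte.
Reassemble most-significant byte first: A1 00 CB 8F 67 4B → 0xA100CB8F674B.
Top bit is set, so as a signed 48-bit value this is 0xA100CB8F674B − 2^48 = -104450189465781.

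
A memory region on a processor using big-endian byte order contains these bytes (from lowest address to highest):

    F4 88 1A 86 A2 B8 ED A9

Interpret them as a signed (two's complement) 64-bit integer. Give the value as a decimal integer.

In big-endian order the high byte comes first in memory.
The bytes are already most-significant first: 0xF4881A86A2B8EDA9.
Top bit is set, so as a signed 64-bit value this is 0xF4881A86A2B8EDA9 − 2^64 = -826381366064517719.

-826381366064517719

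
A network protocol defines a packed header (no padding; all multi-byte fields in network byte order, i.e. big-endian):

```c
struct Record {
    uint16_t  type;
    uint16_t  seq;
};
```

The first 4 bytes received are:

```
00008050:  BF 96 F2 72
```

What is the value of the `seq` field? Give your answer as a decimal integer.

62066

`seq` follows `type` (2 bytes), so it starts at byte offset 2 and occupies 2 bytes.
Bytes at offsets 2..3: F2 72.
In big-endian order the high byte comes first in memory.
The bytes are already most-significant first: 0xF272.
0xF272 = 62066.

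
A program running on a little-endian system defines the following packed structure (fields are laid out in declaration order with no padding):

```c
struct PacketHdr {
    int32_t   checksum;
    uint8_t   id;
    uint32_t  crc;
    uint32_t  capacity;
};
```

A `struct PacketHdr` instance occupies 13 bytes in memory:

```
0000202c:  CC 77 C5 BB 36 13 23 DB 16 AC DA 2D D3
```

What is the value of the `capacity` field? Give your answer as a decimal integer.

`capacity` follows `checksum` (4 B), `id` (1 B), `crc` (4 B), so it starts at offset 4 + 1 + 4 = 9 and occupies 4 bytes.
Bytes at offsets 9..12: AC DA 2D D3.
Little-endian: lowest address holds the least-significant byte.
Reassemble most-significant byte first: D3 2D DA AC → 0xD32DDAAC.
0xD32DDAAC = 3542997676.

3542997676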